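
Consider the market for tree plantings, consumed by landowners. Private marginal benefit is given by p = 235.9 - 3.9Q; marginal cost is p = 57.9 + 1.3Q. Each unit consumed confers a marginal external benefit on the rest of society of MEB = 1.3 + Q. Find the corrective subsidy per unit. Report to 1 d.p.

subsidy = 44.0 per unit

Social marginal benefit = demand + MEB = 237.2 - 2.9Q.
Set SMB = MC: 237.2 - 2.9Q = 57.9 + 1.3Q → Q* = 42.6905.
The Pigouvian subsidy equals MEB at Q*: 1.3 + 1.0×42.6905 = 43.9905.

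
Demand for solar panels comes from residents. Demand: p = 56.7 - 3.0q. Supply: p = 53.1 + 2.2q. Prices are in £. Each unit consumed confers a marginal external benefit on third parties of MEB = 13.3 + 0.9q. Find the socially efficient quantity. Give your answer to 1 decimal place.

Social marginal benefit = demand + MEB = 70.0 - 2.1q.
Set SMB = MC: 70.0 - 2.1q = 53.1 + 2.2q → q* = 3.9302.

q* = 3.9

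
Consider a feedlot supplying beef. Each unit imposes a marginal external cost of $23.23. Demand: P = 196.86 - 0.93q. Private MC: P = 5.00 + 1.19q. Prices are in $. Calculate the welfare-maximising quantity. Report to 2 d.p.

q* = 79.54

Social marginal cost = private MC + MEC = 28.23 + 1.19q.
Set SMC = demand: 28.23 + 1.19q = 196.86 - 0.93q → q* = 79.5425.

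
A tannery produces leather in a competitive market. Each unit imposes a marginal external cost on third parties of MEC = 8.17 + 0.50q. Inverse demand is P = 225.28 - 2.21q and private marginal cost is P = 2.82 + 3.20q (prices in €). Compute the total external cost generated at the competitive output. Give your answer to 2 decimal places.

€758.67

Market equilibrium (private): 2.82 + 3.20q = 225.28 - 2.21q → q_m = 41.1201.
Total external cost = ∫₀^{q_m} (8.17 + 0.50q) dq = 8.17×41.1201 + ½×0.50×41.1201² = 758.6669.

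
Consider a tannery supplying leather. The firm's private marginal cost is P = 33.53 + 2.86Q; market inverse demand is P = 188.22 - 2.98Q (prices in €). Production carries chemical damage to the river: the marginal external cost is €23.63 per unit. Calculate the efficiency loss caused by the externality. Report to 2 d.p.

DWL = €47.81

Market equilibrium (private): 33.53 + 2.86Q = 188.22 - 2.98Q → Q_m = 26.4880.
Social marginal cost = private MC + MEC = 57.16 + 2.86Q.
Set SMC = demand: 57.16 + 2.86Q = 188.22 - 2.98Q → Q* = 22.4418.
Height of the DWL triangle at Q_m is SMC(Q_m) − demand(Q_m) = MEC(Q_m) = 23.6300.
DWL = ½ × 4.0462 × 23.6300 = 47.8059.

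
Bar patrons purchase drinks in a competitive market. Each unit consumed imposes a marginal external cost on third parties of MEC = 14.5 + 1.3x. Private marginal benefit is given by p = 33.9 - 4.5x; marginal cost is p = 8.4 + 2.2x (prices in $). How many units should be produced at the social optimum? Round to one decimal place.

Social marginal benefit = demand − MEC = 19.4 - 5.8x.
Set SMB = MC: 19.4 - 5.8x = 8.4 + 2.2x → x* = 1.3750.

x* = 1.4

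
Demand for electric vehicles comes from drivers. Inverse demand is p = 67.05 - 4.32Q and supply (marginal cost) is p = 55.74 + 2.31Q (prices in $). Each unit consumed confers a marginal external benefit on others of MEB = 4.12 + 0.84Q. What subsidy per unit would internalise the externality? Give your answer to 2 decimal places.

subsidy = $6.36 per unit

Social marginal benefit = demand + MEB = 71.17 - 3.48Q.
Set SMB = MC: 71.17 - 3.48Q = 55.74 + 2.31Q → Q* = 2.6649.
The Pigouvian subsidy equals MEB at Q*: 4.12 + 0.84×2.6649 = 6.3585.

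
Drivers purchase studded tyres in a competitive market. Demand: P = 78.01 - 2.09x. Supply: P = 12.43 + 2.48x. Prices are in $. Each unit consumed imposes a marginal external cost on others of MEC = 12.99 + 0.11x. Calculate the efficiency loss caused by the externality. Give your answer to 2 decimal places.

Market equilibrium (private): 12.43 + 2.48x = 78.01 - 2.09x → x_m = 14.3501.
Social marginal benefit = demand − MEC = 65.02 - 2.20x.
Set SMB = MC: 65.02 - 2.20x = 12.43 + 2.48x → x* = 11.2372.
Between x* and x_m the wedge MC − SMB runs linearly from 0 to MEC(x_m), so the loss is a triangle.
DWL = ½ × 3.1129 × 14.5685 = 22.6751.

DWL = $22.68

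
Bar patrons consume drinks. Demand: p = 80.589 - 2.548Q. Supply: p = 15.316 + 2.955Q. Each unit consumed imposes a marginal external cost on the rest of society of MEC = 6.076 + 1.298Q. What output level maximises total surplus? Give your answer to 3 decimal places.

Q* = 8.704

Social marginal benefit = demand − MEC = 74.513 - 3.846Q.
Set SMB = MC: 74.513 - 3.846Q = 15.316 + 2.955Q → Q* = 8.7042.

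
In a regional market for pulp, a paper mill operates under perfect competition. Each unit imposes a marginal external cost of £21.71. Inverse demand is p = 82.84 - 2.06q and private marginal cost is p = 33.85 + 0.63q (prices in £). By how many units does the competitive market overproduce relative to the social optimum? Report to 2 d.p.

8.07 units

Market equilibrium (private): 33.85 + 0.63q = 82.84 - 2.06q → q_m = 18.2119.
Social marginal cost = private MC + MEC = 55.56 + 0.63q.
Set SMC = demand: 55.56 + 0.63q = 82.84 - 2.06q → q* = 10.1413.
Gap = |18.2119 − 10.1413| = 8.0706.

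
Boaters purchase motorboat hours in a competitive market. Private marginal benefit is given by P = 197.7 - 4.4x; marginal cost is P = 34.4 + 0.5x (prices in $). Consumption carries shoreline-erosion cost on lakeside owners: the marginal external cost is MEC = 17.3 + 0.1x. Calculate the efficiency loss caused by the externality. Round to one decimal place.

DWL = $42.6

Market equilibrium (private): 34.4 + 0.5x = 197.7 - 4.4x → x_m = 33.3265.
Social marginal benefit = demand − MEC = 180.4 - 4.5x.
Set SMB = MC: 180.4 - 4.5x = 34.4 + 0.5x → x* = 29.2000.
The loss is the area between SMB and MC from x* to x_m; with linear curves that's a triangle of height MEC(x_m).
DWL = ½ × 4.1265 × 20.6327 = 42.5704.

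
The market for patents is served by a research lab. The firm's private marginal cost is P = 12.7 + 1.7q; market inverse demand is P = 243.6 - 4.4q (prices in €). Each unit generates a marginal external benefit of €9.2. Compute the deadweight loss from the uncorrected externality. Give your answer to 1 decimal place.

Market equilibrium (private): 12.7 + 1.7q = 243.6 - 4.4q → q_m = 37.8525.
Social marginal cost = private MC − MEB = 3.5 + 1.7q.
Set SMC = demand: 3.5 + 1.7q = 243.6 - 4.4q → q* = 39.3607.
Between q* and q_m the wedge demand − SMC runs linearly from 0 to MEB(q_m), so the loss is a triangle.
DWL = ½ × 1.5082 × 9.2000 = 6.9377.

DWL = €6.9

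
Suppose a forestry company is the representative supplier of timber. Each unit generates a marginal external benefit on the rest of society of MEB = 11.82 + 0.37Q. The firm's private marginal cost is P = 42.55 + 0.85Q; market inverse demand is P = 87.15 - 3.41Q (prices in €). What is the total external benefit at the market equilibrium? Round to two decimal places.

Market equilibrium (private): 42.55 + 0.85Q = 87.15 - 3.41Q → Q_m = 10.4695.
Total external benefit = ∫₀^{Q_m} (11.82 + 0.37Q) dQ = 11.82×10.4695 + ½×0.37×10.4695² = 144.0274.

€144.03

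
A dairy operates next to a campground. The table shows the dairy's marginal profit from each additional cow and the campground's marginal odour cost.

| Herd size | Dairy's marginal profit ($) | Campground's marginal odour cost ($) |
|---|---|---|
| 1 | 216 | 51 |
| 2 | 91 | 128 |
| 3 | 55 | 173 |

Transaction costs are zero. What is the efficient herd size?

Bargaining reaches the level where marginal profit last exceeds marginal odour cost.
That holds through level 1 (216 ≥ 51) but not at 2 (91 < 128).

1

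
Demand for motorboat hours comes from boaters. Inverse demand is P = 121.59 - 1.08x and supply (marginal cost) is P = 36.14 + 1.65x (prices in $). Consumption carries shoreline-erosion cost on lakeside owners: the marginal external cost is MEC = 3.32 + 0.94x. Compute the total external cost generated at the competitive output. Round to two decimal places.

Market equilibrium (private): 36.14 + 1.65x = 121.59 - 1.08x → x_m = 31.3004.
Total external cost = ∫₀^{x_m} (3.32 + 0.94x) dx = 3.32×31.3004 + ½×0.94×31.3004² = 564.3834.

$564.38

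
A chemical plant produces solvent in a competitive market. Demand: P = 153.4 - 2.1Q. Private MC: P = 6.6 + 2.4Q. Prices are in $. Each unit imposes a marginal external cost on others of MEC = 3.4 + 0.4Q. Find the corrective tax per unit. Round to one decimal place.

tax = $15.1 per unit

Social marginal cost = private MC + MEC = 10.0 + 2.8Q.
Set SMC = demand: 10.0 + 2.8Q = 153.4 - 2.1Q → Q* = 29.2653.
The Pigouvian tax equals MEC at Q*: 3.4 + 0.4×29.2653 = 15.1061.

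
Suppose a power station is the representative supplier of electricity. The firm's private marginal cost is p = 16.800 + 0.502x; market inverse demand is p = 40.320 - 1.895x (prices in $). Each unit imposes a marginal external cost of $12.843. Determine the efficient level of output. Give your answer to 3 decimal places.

x* = 4.454

Social marginal cost = private MC + MEC = 29.643 + 0.502x.
Set SMC = demand: 29.643 + 0.502x = 40.320 - 1.895x → x* = 4.4543.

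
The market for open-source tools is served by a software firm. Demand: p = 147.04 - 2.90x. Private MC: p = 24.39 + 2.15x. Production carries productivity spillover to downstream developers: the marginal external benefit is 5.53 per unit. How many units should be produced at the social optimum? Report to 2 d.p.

Social marginal cost = private MC − MEB = 18.86 + 2.15x.
Set SMC = demand: 18.86 + 2.15x = 147.04 - 2.90x → x* = 25.3822.

x* = 25.38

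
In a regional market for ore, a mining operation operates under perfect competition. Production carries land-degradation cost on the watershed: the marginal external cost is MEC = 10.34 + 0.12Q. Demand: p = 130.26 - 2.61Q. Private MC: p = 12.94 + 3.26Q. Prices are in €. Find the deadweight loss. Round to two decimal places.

Market equilibrium (private): 12.94 + 3.26Q = 130.26 - 2.61Q → Q_m = 19.9864.
Social marginal cost = private MC + MEC = 23.28 + 3.38Q.
Set SMC = demand: 23.28 + 3.38Q = 130.26 - 2.61Q → Q* = 17.8598.
Height of the DWL triangle at Q_m is SMC(Q_m) − demand(Q_m) = MEC(Q_m) = 12.7384.
DWL = ½ × 2.1266 × 12.7384 = 13.5447.

DWL = €13.54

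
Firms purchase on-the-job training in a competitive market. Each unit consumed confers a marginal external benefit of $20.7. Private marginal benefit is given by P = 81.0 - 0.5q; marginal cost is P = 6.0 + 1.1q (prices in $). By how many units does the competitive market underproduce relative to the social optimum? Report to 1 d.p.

12.9 units

Market equilibrium (private): 6.0 + 1.1q = 81.0 - 0.5q → q_m = 46.8750.
Social marginal benefit = demand + MEB = 101.7 - 0.5q.
Set SMB = MC: 101.7 - 0.5q = 6.0 + 1.1q → q* = 59.8125.
Gap = |46.8750 − 59.8125| = 12.9375.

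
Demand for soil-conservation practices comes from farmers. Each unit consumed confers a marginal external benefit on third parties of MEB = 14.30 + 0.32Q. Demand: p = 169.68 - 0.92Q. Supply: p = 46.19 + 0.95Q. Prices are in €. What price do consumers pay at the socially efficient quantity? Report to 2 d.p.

Social marginal benefit = demand + MEB = 183.98 - 0.60Q.
Set SMB = MC: 183.98 - 0.60Q = 46.19 + 0.95Q → Q* = 88.8968.
Consumer price on the demand curve at Q*: 169.68 − 0.92×88.8968 = 87.8949.

P = €87.89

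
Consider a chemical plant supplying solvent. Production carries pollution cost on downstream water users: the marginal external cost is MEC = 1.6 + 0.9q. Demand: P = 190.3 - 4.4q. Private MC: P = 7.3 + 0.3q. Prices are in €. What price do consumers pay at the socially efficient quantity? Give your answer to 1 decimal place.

P = €47.8

Social marginal cost = private MC + MEC = 8.9 + 1.2q.
Set SMC = demand: 8.9 + 1.2q = 190.3 - 4.4q → q* = 32.3929.
Consumer price on the demand curve at q*: 190.3 − 4.4×32.3929 = 47.7712.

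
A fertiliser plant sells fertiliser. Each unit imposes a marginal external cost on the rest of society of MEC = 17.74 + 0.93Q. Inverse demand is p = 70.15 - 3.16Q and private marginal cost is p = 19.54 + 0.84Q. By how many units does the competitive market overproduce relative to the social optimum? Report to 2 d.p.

5.99 units

Market equilibrium (private): 19.54 + 0.84Q = 70.15 - 3.16Q → Q_m = 12.6525.
Social marginal cost = private MC + MEC = 37.28 + 1.77Q.
Set SMC = demand: 37.28 + 1.77Q = 70.15 - 3.16Q → Q* = 6.6673.
Gap = |12.6525 − 6.6673| = 5.9852.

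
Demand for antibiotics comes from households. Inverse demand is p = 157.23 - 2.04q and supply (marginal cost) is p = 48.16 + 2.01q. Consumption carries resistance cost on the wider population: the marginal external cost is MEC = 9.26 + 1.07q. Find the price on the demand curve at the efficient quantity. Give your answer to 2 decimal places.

Social marginal benefit = demand − MEC = 147.97 - 3.11q.
Set SMB = MC: 147.97 - 3.11q = 48.16 + 2.01q → q* = 19.4941.
Consumer price on the demand curve at q*: 157.23 − 2.04×19.4941 = 117.4620.

P = 117.46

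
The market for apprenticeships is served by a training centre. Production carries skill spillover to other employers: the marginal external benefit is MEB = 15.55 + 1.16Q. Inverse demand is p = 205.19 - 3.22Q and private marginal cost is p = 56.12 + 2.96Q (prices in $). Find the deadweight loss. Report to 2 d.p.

Market equilibrium (private): 56.12 + 2.96Q = 205.19 - 3.22Q → Q_m = 24.1214.
Social marginal cost = private MC − MEB = 40.57 + 1.80Q.
Set SMC = demand: 40.57 + 1.80Q = 205.19 - 3.22Q → Q* = 32.7928.
The welfare-loss triangle has base |Q_m − Q*| and height MEB(Q_m) (the vertical gap between SMC and demand is zero at Q* and MEB at Q_m).
DWL = ½ × 8.6714 × 43.5308 = 188.7365.

DWL = $188.74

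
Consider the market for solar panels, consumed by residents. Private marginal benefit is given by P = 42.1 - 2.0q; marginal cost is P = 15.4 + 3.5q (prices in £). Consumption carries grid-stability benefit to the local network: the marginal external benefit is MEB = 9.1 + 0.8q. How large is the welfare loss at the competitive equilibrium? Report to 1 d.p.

DWL = £17.9

Market equilibrium (private): 15.4 + 3.5q = 42.1 - 2.0q → q_m = 4.8545.
Social marginal benefit = demand + MEB = 51.2 - 1.2q.
Set SMB = MC: 51.2 - 1.2q = 15.4 + 3.5q → q* = 7.6170.
Between q* and q_m the wedge SMB − MC runs linearly from 0 to MEB(q_m), so the loss is a triangle.
DWL = ½ × 2.7625 × 12.9836 = 17.9336.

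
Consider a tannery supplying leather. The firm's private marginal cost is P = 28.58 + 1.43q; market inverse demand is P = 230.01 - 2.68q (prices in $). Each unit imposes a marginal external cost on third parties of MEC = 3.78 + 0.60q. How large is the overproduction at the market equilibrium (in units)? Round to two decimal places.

Market equilibrium (private): 28.58 + 1.43q = 230.01 - 2.68q → q_m = 49.0097.
Social marginal cost = private MC + MEC = 32.36 + 2.03q.
Set SMC = demand: 32.36 + 2.03q = 230.01 - 2.68q → q* = 41.9639.
Gap = |49.0097 − 41.9639| = 7.0458.

7.05 units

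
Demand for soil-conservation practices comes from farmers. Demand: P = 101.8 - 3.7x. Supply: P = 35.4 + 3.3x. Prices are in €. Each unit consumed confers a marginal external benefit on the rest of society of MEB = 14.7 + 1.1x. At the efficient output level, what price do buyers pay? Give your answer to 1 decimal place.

P = €50.9

Social marginal benefit = demand + MEB = 116.5 - 2.6x.
Set SMB = MC: 116.5 - 2.6x = 35.4 + 3.3x → x* = 13.7458.
Consumer price on the demand curve at x*: 101.8 − 3.7×13.7458 = 50.9405.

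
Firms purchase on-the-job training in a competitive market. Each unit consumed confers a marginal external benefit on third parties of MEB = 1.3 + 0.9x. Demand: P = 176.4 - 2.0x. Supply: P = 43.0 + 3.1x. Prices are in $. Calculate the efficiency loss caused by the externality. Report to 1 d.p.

DWL = $73.5

Market equilibrium (private): 43.0 + 3.1x = 176.4 - 2.0x → x_m = 26.1569.
Social marginal benefit = demand + MEB = 177.7 - 1.1x.
Set SMB = MC: 177.7 - 1.1x = 43.0 + 3.1x → x* = 32.0714.
Between x* and x_m the wedge SMB − MC runs linearly from 0 to MEB(x_m), so the loss is a triangle.
DWL = ½ × 5.9145 × 24.8412 = 73.4616.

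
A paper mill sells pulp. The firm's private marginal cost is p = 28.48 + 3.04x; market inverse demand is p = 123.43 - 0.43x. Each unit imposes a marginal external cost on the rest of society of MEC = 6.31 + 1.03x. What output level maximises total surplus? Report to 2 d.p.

x* = 19.70

Social marginal cost = private MC + MEC = 34.79 + 4.07x.
Set SMC = demand: 34.79 + 4.07x = 123.43 - 0.43x → x* = 19.6978.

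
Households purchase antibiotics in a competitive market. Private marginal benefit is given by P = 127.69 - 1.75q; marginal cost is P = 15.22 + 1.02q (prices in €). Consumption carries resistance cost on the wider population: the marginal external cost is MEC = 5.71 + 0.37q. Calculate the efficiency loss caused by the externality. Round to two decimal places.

DWL = €68.45

Market equilibrium (private): 15.22 + 1.02q = 127.69 - 1.75q → q_m = 40.6029.
Social marginal benefit = demand − MEC = 121.98 - 2.12q.
Set SMB = MC: 121.98 - 2.12q = 15.22 + 1.02q → q* = 34.0000.
Between q* and q_m the wedge MC − SMB runs linearly from 0 to MEC(q_m), so the loss is a triangle.
DWL = ½ × 6.6029 × 20.7331 = 68.4493.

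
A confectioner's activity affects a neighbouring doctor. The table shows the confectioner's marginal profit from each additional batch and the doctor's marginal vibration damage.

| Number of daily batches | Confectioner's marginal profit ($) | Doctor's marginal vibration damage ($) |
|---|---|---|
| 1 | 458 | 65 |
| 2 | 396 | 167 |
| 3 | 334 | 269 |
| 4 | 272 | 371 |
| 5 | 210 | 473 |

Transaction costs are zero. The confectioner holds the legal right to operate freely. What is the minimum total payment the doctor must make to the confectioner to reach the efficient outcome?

$482

Left alone the confectioner would choose level 5 (marginal profit stays positive).
Efficient level: k* = 3 (marginal profit ≥ marginal vibration damage through 3).
The doctor must at least cover the confectioner's forgone profit from cutting 5→3: 272 + 210 = 482.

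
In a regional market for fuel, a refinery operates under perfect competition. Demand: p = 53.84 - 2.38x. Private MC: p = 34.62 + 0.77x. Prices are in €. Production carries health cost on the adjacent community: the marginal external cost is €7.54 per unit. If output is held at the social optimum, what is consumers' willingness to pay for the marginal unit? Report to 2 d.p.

P = €45.02

Social marginal cost = private MC + MEC = 42.16 + 0.77x.
Set SMC = demand: 42.16 + 0.77x = 53.84 - 2.38x → x* = 3.7079.
Consumer price on the demand curve at x*: 53.84 − 2.38×3.7079 = 45.0152.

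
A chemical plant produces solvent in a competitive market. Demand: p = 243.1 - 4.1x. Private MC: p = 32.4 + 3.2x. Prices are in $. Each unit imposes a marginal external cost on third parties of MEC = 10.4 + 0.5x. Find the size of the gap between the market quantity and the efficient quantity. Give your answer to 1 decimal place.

Market equilibrium (private): 32.4 + 3.2x = 243.1 - 4.1x → x_m = 28.8630.
Social marginal cost = private MC + MEC = 42.8 + 3.7x.
Set SMC = demand: 42.8 + 3.7x = 243.1 - 4.1x → x* = 25.6795.
Gap = |28.8630 − 25.6795| = 3.1835.

3.2 units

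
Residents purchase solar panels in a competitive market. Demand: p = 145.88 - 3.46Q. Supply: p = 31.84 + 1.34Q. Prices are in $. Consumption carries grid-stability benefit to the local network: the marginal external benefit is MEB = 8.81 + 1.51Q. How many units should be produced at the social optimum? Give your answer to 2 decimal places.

Social marginal benefit = demand + MEB = 154.69 - 1.95Q.
Set SMB = MC: 154.69 - 1.95Q = 31.84 + 1.34Q → Q* = 37.3404.

Q* = 37.34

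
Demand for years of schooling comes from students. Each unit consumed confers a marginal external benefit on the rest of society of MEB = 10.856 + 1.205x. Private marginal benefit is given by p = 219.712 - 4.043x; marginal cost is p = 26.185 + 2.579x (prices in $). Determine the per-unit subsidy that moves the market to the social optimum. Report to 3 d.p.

subsidy = $56.321 per unit

Social marginal benefit = demand + MEB = 230.568 - 2.838x.
Set SMB = MC: 230.568 - 2.838x = 26.185 + 2.579x → x* = 37.7299.
The Pigouvian subsidy equals MEB at x*: 10.856 + 1.205×37.7299 = 56.3205.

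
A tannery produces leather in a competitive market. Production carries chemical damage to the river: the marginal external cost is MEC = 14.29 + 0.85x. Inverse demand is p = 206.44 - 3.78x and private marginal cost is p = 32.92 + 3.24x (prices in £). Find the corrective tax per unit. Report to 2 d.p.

Social marginal cost = private MC + MEC = 47.21 + 4.09x.
Set SMC = demand: 47.21 + 4.09x = 206.44 - 3.78x → x* = 20.2325.
The Pigouvian tax equals MEC at x*: 14.29 + 0.85×20.2325 = 31.4876.

tax = £31.49 per unit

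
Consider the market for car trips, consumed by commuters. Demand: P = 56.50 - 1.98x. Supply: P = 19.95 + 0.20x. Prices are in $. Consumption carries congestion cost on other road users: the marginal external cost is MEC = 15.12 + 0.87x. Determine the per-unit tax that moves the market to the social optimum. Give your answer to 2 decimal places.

Social marginal benefit = demand − MEC = 41.38 - 2.85x.
Set SMB = MC: 41.38 - 2.85x = 19.95 + 0.20x → x* = 7.0262.
The Pigouvian tax equals MEC at x*: 15.12 + 0.87×7.0262 = 21.2328.

tax = $21.23 per unit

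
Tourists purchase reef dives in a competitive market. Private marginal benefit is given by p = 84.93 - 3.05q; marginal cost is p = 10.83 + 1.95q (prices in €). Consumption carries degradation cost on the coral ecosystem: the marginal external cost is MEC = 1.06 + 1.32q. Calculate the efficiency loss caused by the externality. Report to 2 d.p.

Market equilibrium (private): 10.83 + 1.95q = 84.93 - 3.05q → q_m = 14.8200.
Social marginal benefit = demand − MEC = 83.87 - 4.37q.
Set SMB = MC: 83.87 - 4.37q = 10.83 + 1.95q → q* = 11.5570.
The welfare-loss triangle has base |q_m − q*| and height MEC(q_m) (the vertical gap between SMB and MC is zero at q* and MEC at q_m).
DWL = ½ × 3.2630 × 20.6224 = 33.6454.

DWL = €33.65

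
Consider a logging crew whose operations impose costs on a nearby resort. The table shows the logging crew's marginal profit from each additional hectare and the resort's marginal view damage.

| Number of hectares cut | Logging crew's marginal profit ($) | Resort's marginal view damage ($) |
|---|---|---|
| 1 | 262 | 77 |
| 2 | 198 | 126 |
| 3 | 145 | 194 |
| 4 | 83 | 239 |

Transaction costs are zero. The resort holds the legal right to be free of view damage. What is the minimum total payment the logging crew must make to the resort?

Efficient level: marginal profit ≥ marginal view damage through level 2, so k* = 2.
With the resort holding the right, the logging crew must at least compensate total damage at k*: 77 + 126 = 203.

$203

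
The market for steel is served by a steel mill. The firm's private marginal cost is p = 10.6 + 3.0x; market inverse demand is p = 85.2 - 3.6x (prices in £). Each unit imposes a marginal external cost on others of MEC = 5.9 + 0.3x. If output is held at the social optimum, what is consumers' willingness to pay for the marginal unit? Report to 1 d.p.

Social marginal cost = private MC + MEC = 16.5 + 3.3x.
Set SMC = demand: 16.5 + 3.3x = 85.2 - 3.6x → x* = 9.9565.
Consumer price on the demand curve at x*: 85.2 − 3.6×9.9565 = 49.3566.

P = £49.4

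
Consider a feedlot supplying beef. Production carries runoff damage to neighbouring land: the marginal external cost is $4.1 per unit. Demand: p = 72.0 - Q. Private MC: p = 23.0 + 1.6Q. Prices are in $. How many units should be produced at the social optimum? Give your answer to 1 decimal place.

Social marginal cost = private MC + MEC = 27.1 + 1.6Q.
Set SMC = demand: 27.1 + 1.6Q = 72.0 - Q → Q* = 17.2692.

Q* = 17.3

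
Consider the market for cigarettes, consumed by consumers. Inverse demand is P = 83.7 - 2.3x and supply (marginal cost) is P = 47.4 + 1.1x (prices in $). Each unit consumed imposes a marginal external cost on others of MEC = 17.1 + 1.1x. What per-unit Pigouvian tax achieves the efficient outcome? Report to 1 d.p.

tax = $21.8 per unit

Social marginal benefit = demand − MEC = 66.6 - 3.4x.
Set SMB = MC: 66.6 - 3.4x = 47.4 + 1.1x → x* = 4.2667.
The Pigouvian tax equals MEC at x*: 17.1 + 1.1×4.2667 = 21.7934.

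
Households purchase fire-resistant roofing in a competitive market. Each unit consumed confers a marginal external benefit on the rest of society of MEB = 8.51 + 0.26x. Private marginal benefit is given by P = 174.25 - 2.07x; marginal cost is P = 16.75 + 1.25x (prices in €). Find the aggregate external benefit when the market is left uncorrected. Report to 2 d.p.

€696.28

Market equilibrium (private): 16.75 + 1.25x = 174.25 - 2.07x → x_m = 47.4398.
Total external benefit = ∫₀^{x_m} (8.51 + 0.26x) dx = 8.51×47.4398 + ½×0.26×47.4398² = 696.2822.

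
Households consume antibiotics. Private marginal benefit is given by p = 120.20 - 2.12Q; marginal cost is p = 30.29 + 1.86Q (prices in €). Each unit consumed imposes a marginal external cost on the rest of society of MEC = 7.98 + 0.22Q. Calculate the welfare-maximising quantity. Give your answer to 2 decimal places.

Social marginal benefit = demand − MEC = 112.22 - 2.34Q.
Set SMB = MC: 112.22 - 2.34Q = 30.29 + 1.86Q → Q* = 19.5071.

Q* = 19.51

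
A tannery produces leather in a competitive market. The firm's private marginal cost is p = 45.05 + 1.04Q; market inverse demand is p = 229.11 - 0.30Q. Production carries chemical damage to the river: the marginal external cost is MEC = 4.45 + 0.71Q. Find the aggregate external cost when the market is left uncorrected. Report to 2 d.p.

7309.13

Market equilibrium (private): 45.05 + 1.04Q = 229.11 - 0.30Q → Q_m = 137.3582.
Total external cost = ∫₀^{Q_m} (4.45 + 0.71Q) dQ = 4.45×137.3582 + ½×0.71×137.3582² = 7309.1267.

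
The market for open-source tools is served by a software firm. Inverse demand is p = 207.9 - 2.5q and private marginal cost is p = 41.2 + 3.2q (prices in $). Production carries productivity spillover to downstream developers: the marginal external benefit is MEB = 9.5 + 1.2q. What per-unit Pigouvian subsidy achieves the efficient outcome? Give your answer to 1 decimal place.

Social marginal cost = private MC − MEB = 31.7 + 2.0q.
Set SMC = demand: 31.7 + 2.0q = 207.9 - 2.5q → q* = 39.1556.
The Pigouvian subsidy equals MEB at q*: 9.5 + 1.2×39.1556 = 56.4867.

subsidy = $56.5 per unit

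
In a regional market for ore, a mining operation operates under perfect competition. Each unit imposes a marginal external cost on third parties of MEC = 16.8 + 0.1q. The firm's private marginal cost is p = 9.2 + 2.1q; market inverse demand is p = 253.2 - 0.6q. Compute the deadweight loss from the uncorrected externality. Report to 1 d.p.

Market equilibrium (private): 9.2 + 2.1q = 253.2 - 0.6q → q_m = 90.3704.
Social marginal cost = private MC + MEC = 26.0 + 2.2q.
Set SMC = demand: 26.0 + 2.2q = 253.2 - 0.6q → q* = 81.1429.
Height of the DWL triangle at q_m is SMC(q_m) − demand(q_m) = MEC(q_m) = 25.8370.
DWL = ½ × 9.2275 × 25.8370 = 119.2055.

DWL = 119.2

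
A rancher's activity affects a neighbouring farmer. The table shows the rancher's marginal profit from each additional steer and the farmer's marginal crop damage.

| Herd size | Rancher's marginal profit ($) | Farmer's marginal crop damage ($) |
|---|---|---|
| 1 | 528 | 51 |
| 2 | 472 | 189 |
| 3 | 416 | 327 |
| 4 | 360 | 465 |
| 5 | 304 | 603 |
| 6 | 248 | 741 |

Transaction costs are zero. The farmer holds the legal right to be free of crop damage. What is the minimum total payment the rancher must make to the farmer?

Efficient level: marginal profit ≥ marginal crop damage through level 3, so k* = 3.
With the farmer holding the right, the rancher must at least compensate total damage at k*: 51 + 189 + 327 = 567.

$567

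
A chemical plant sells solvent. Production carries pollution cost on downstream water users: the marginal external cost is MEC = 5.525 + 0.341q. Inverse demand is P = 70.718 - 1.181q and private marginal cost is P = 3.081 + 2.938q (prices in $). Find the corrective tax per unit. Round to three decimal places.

tax = $10.274 per unit

Social marginal cost = private MC + MEC = 8.606 + 3.279q.
Set SMC = demand: 8.606 + 3.279q = 70.718 - 1.181q → q* = 13.9265.
The Pigouvian tax equals MEC at q*: 5.525 + 0.341×13.9265 = 10.2739.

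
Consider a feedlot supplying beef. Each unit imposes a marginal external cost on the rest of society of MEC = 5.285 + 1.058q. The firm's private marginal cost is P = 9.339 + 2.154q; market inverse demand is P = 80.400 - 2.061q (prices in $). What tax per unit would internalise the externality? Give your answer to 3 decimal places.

Social marginal cost = private MC + MEC = 14.624 + 3.212q.
Set SMC = demand: 14.624 + 3.212q = 80.400 - 2.061q → q* = 12.4741.
The Pigouvian tax equals MEC at q*: 5.285 + 1.058×12.4741 = 18.4826.

tax = $18.483 per unit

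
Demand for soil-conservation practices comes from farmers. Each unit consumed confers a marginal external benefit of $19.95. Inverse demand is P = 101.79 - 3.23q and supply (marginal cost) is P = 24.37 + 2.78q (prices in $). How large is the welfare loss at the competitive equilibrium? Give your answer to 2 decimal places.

DWL = $33.11

Market equilibrium (private): 24.37 + 2.78q = 101.79 - 3.23q → q_m = 12.8819.
Social marginal benefit = demand + MEB = 121.74 - 3.23q.
Set SMB = MC: 121.74 - 3.23q = 24.37 + 2.78q → q* = 16.2013.
The loss is the area between SMB and MC from q* to q_m; with linear curves that's a triangle of height MEB(q_m).
DWL = ½ × 3.3194 × 19.9500 = 33.1110.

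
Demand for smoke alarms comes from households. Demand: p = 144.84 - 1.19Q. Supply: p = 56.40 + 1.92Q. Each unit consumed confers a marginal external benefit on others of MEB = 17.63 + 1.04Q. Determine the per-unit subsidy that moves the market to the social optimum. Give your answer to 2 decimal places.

Social marginal benefit = demand + MEB = 162.47 - 0.15Q.
Set SMB = MC: 162.47 - 0.15Q = 56.40 + 1.92Q → Q* = 51.2415.
The Pigouvian subsidy equals MEB at Q*: 17.63 + 1.04×51.2415 = 70.9212.

subsidy = 70.92 per unit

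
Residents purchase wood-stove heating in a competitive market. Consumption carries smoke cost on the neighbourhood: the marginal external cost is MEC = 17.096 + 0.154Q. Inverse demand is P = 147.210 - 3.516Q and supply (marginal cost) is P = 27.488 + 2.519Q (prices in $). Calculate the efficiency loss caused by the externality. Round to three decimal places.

DWL = $32.805

Market equilibrium (private): 27.488 + 2.519Q = 147.210 - 3.516Q → Q_m = 19.8379.
Social marginal benefit = demand − MEC = 130.114 - 3.670Q.
Set SMB = MC: 130.114 - 3.670Q = 27.488 + 2.519Q → Q* = 16.5820.
The welfare-loss triangle has base |Q_m − Q*| and height MEC(Q_m) (the vertical gap between SMB and MC is zero at Q* and MEC at Q_m).
DWL = ½ × 3.2559 × 20.1510 = 32.8048.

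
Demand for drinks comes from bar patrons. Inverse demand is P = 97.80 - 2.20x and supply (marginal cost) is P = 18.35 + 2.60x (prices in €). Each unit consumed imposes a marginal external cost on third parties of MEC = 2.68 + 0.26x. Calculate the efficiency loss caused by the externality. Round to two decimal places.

Market equilibrium (private): 18.35 + 2.60x = 97.80 - 2.20x → x_m = 16.5521.
Social marginal benefit = demand − MEC = 95.12 - 2.46x.
Set SMB = MC: 95.12 - 2.46x = 18.35 + 2.60x → x* = 15.1719.
Between x* and x_m the wedge MC − SMB runs linearly from 0 to MEC(x_m), so the loss is a triangle.
DWL = ½ × 1.3802 × 6.9835 = 4.8193.

DWL = €4.82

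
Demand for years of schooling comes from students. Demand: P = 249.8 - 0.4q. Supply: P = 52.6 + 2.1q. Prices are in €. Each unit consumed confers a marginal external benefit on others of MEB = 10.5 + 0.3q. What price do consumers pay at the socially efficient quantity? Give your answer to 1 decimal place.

P = €212.0

Social marginal benefit = demand + MEB = 260.3 - 0.1q.
Set SMB = MC: 260.3 - 0.1q = 52.6 + 2.1q → q* = 94.4091.
Consumer price on the demand curve at q*: 249.8 − 0.4×94.4091 = 212.0364.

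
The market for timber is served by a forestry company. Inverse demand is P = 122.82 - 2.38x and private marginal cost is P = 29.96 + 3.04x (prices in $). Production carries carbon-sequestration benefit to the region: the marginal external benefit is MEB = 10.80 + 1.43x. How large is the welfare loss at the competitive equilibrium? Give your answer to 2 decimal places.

DWL = $156.15

Market equilibrium (private): 29.96 + 3.04x = 122.82 - 2.38x → x_m = 17.1328.
Social marginal cost = private MC − MEB = 19.16 + 1.61x.
Set SMC = demand: 19.16 + 1.61x = 122.82 - 2.38x → x* = 25.9799.
Height of the DWL triangle at x_m is demand(x_m) − SMC(x_m) = MEB(x_m) = 35.3000.
DWL = ½ × 8.8471 × 35.3000 = 156.1513.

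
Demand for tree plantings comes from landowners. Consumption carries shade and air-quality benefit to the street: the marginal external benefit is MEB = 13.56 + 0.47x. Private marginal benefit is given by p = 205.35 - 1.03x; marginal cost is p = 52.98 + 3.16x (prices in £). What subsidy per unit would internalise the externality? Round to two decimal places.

Social marginal benefit = demand + MEB = 218.91 - 0.56x.
Set SMB = MC: 218.91 - 0.56x = 52.98 + 3.16x → x* = 44.6048.
The Pigouvian subsidy equals MEB at x*: 13.56 + 0.47×44.6048 = 34.5243.

subsidy = £34.52 per unit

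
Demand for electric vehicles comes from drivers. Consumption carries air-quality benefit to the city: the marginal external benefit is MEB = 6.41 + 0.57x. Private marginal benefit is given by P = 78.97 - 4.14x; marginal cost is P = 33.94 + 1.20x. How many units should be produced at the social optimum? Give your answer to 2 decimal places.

x* = 10.78

Social marginal benefit = demand + MEB = 85.38 - 3.57x.
Set SMB = MC: 85.38 - 3.57x = 33.94 + 1.20x → x* = 10.7841.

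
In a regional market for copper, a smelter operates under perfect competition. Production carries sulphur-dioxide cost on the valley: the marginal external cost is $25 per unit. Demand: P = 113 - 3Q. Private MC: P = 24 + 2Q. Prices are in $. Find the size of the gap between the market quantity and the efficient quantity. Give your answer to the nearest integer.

Market equilibrium (private): 24 + 2Q = 113 - 3Q → Q_m = 17.8000.
Social marginal cost = private MC + MEC = 49 + 2Q.
Set SMC = demand: 49 + 2Q = 113 - 3Q → Q* = 12.8000.
Gap = |17.8000 − 12.8000| = 5.0000.

5 units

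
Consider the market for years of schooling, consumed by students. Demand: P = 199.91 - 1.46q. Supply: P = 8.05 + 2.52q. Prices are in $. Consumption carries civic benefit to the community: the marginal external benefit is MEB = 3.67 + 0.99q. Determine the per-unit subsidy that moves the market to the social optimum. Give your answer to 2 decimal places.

subsidy = $68.41 per unit

Social marginal benefit = demand + MEB = 203.58 - 0.47q.
Set SMB = MC: 203.58 - 0.47q = 8.05 + 2.52q → q* = 65.3946.
The Pigouvian subsidy equals MEB at q*: 3.67 + 0.99×65.3946 = 68.4107.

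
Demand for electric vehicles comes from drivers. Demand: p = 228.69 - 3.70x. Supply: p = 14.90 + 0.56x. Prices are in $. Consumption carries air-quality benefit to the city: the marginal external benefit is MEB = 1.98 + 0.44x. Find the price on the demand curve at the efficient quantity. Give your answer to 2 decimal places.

P = $19.70

Social marginal benefit = demand + MEB = 230.67 - 3.26x.
Set SMB = MC: 230.67 - 3.26x = 14.90 + 0.56x → x* = 56.4843.
Consumer price on the demand curve at x*: 228.69 − 3.70×56.4843 = 19.6981.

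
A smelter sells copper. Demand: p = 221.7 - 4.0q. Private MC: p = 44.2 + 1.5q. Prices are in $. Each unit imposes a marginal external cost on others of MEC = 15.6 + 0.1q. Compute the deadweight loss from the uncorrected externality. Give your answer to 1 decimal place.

Market equilibrium (private): 44.2 + 1.5q = 221.7 - 4.0q → q_m = 32.2727.
Social marginal cost = private MC + MEC = 59.8 + 1.6q.
Set SMC = demand: 59.8 + 1.6q = 221.7 - 4.0q → q* = 28.9107.
Height of the DWL triangle at q_m is SMC(q_m) − demand(q_m) = MEC(q_m) = 18.8273.
DWL = ½ × 3.3620 × 18.8273 = 31.6487.

DWL = $31.6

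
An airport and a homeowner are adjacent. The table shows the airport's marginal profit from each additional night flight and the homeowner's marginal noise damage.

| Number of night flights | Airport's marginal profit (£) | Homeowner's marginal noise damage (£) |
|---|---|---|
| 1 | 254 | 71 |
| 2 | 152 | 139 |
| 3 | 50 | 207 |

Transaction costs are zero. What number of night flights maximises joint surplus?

Bargaining reaches the level where marginal profit last exceeds marginal noise damage.
That holds through level 2 (152 ≥ 139) but not at 3 (50 < 207).

2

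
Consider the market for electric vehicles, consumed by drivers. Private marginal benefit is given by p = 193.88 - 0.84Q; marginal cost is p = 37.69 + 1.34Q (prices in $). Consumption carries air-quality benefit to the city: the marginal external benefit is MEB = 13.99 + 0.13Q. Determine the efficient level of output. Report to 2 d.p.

Q* = 83.01

Social marginal benefit = demand + MEB = 207.87 - 0.71Q.
Set SMB = MC: 207.87 - 0.71Q = 37.69 + 1.34Q → Q* = 83.0146.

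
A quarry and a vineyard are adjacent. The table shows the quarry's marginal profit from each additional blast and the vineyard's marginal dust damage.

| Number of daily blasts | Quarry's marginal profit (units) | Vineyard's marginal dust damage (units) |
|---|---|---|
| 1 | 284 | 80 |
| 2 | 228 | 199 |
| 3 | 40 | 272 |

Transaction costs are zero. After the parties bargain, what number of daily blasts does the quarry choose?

Bargaining reaches the level where marginal profit last exceeds marginal dust damage.
That holds through level 2 (228 ≥ 199) but not at 3 (40 < 272).

2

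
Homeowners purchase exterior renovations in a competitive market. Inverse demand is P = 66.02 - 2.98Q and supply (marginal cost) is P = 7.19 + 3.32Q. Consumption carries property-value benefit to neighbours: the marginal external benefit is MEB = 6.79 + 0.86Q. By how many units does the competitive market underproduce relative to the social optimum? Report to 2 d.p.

2.72 units

Market equilibrium (private): 7.19 + 3.32Q = 66.02 - 2.98Q → Q_m = 9.3381.
Social marginal benefit = demand + MEB = 72.81 - 2.12Q.
Set SMB = MC: 72.81 - 2.12Q = 7.19 + 3.32Q → Q* = 12.0625.
Gap = |9.3381 − 12.0625| = 2.7244.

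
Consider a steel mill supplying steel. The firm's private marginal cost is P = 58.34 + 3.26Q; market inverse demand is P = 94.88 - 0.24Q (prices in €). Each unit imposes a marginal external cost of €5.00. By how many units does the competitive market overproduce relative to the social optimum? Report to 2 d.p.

1.43 units

Market equilibrium (private): 58.34 + 3.26Q = 94.88 - 0.24Q → Q_m = 10.4400.
Social marginal cost = private MC + MEC = 63.34 + 3.26Q.
Set SMC = demand: 63.34 + 3.26Q = 94.88 - 0.24Q → Q* = 9.0114.
Gap = |10.4400 − 9.0114| = 1.4286.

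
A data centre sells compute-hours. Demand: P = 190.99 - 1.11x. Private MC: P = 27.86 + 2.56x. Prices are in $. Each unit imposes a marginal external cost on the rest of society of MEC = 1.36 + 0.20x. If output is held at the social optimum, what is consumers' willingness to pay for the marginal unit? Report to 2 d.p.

Social marginal cost = private MC + MEC = 29.22 + 2.76x.
Set SMC = demand: 29.22 + 2.76x = 190.99 - 1.11x → x* = 41.8010.
Consumer price on the demand curve at x*: 190.99 − 1.11×41.8010 = 144.5909.

P = $144.59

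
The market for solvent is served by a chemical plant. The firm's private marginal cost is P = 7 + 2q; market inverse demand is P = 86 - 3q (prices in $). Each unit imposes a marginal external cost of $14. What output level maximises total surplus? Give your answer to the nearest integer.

q* = 13

Social marginal cost = private MC + MEC = 21 + 2q.
Set SMC = demand: 21 + 2q = 86 - 3q → q* = 13.0000.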